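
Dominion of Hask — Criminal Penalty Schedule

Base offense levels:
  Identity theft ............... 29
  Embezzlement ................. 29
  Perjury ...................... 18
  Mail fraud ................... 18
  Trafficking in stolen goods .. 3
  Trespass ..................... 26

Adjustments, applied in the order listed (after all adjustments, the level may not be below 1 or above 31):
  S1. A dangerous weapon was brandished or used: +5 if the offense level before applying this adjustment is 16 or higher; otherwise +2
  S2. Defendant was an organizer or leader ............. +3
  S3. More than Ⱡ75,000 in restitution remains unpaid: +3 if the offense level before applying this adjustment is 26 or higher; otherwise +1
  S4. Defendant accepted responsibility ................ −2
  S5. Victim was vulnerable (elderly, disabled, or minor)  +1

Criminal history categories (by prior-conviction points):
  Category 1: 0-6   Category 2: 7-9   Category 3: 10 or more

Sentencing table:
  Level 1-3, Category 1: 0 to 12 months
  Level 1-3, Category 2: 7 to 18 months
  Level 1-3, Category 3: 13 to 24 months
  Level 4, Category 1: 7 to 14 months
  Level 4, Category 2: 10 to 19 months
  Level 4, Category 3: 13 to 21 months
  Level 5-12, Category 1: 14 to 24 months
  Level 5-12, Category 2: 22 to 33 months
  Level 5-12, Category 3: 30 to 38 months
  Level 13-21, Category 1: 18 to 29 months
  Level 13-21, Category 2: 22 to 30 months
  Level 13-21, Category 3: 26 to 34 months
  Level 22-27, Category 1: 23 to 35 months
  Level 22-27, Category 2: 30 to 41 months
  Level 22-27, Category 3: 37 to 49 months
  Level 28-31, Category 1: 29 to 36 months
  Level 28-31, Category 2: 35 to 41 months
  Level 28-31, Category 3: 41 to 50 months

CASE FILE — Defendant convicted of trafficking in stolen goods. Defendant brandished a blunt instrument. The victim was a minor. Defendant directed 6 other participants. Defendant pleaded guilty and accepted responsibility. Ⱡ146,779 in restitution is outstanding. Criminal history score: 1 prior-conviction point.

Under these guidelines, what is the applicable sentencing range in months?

14-24 months

Base offense level for trafficking in stolen goods: 3.
S1 applies (level before this adjustment is 3 < 16, so +2): 3 + 2 = 5.
S2 applies: 5 + 3 = 8.
S3 applies (level before this adjustment is 8 < 26, so +1): 8 + 1 = 9.
S4 applies: 9 − 2 = 7.
S5 applies: 7 + 1 = 8.
Final offense level: 8.
Criminal history: 1 prior point → Category 1 (0-6).
Level 8 falls in the 5-12 band.
Grid: Level 5-12 × Category 1 = 14-24 months.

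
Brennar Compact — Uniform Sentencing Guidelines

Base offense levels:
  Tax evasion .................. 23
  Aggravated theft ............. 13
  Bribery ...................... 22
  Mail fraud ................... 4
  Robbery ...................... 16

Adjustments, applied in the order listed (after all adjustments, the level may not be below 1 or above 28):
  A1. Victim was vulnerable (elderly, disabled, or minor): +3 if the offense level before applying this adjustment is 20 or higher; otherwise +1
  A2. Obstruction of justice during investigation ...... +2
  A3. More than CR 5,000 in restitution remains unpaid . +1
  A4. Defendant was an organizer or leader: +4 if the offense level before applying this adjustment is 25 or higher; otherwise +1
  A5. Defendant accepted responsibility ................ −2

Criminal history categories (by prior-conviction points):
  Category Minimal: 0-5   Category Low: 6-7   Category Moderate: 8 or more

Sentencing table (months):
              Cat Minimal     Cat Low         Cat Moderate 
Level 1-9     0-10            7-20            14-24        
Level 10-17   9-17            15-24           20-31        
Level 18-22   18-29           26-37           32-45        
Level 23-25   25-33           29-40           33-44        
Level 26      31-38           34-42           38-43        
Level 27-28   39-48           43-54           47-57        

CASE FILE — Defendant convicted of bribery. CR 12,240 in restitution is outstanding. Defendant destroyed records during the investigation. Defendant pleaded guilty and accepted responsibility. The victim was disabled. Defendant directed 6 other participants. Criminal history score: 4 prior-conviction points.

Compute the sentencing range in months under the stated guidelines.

39-48 months

Base offense level for bribery: 22.
A1 applies (level before this adjustment is 22 ≥ 20, so +3): 22 + 3 = 25.
A2 applies: 25 + 2 = 27.
A3 applies: 27 + 1 = 28.
A4 applies (level before this adjustment is 28 ≥ 25, so +4): 28 + 4 = 32.
A5 applies: 32 − 2 = 30.
Level 30 exceeds the maximum of 28; capped at 28.
Final offense level: 28.
Criminal history: 4 prior points → Category Minimal (0-5).
Level 28 falls in the 27-28 band.
Grid: Level 27-28 × Category Minimal = 39-48 months.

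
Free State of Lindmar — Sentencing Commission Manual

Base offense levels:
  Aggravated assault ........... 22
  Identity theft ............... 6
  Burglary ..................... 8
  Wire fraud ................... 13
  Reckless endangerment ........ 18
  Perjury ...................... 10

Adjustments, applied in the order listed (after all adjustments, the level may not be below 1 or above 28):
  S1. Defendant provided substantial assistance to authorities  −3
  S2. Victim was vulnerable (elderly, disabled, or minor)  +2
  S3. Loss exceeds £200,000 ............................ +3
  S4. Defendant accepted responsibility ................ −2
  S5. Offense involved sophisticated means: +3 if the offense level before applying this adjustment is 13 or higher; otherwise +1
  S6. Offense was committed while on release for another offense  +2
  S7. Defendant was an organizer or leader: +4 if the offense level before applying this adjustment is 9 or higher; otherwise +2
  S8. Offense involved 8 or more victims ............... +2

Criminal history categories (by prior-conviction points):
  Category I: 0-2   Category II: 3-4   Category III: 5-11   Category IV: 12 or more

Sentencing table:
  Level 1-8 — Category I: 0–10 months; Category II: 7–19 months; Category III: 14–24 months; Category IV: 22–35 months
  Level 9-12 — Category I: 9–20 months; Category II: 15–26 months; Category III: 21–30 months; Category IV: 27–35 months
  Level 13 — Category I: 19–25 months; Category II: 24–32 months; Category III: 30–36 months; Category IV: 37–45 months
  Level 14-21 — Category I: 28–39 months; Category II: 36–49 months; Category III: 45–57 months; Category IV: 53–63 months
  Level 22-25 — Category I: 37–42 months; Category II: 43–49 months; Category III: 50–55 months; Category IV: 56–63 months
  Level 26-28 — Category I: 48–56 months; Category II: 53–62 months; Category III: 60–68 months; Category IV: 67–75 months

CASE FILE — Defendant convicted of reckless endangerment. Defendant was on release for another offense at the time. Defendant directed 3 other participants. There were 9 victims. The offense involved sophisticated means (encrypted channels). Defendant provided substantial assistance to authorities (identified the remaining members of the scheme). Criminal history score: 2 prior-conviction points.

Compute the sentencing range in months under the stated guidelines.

48-56 months

Base offense level for reckless endangerment: 18.
S1 applies: 18 − 3 = 15.
S3 does not apply.
S5 applies (level before this adjustment is 15 ≥ 13, so +3): 15 + 3 = 18.
S6 applies: 18 + 2 = 20.
S7 applies (level before this adjustment is 20 ≥ 9, so +4): 20 + 4 = 24.
S8 applies: 24 + 2 = 26.
Final offense level: 26.
Criminal history: 2 prior points → Category I (0-2).
Level 26 falls in the 26-28 band.
Grid: Level 26-28 × Category I = 48-56 months.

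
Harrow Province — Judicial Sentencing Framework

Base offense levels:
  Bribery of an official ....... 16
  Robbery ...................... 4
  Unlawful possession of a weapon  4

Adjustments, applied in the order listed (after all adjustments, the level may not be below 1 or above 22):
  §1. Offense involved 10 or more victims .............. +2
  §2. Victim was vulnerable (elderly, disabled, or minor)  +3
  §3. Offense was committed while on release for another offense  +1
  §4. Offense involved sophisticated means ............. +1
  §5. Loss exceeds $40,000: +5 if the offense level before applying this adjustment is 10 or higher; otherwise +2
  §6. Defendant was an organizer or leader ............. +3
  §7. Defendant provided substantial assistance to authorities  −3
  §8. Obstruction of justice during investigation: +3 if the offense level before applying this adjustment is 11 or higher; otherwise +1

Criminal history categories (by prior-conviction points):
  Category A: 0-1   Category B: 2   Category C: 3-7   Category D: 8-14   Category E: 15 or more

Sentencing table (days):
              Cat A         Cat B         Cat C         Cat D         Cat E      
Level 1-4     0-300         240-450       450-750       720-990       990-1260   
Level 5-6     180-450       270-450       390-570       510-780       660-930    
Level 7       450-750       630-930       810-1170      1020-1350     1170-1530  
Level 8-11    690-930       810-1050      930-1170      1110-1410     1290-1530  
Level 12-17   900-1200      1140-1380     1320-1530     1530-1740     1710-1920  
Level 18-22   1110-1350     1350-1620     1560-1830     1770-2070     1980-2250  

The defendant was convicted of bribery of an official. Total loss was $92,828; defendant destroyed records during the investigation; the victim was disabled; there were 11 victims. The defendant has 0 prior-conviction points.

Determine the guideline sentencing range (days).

Base offense level for bribery of an official: 16.
§1 applies: 16 + 2 = 18.
§2 applies: 18 + 3 = 21.
§4 does not apply.
§5 applies (level before this adjustment is 21 ≥ 10, so +5): 21 + 5 = 26.
§7 does not apply.
§8 applies (level before this adjustment is 26 ≥ 11, so +3): 26 + 3 = 29.
Level 29 exceeds the maximum of 22; capped at 22.
Final offense level: 22.
Criminal history: 0 prior points → Category A (0-1).
Level 22 falls in the 18-22 band.
Grid: Level 18-22 × Category A = 1110-1350 days.

1110-1350 days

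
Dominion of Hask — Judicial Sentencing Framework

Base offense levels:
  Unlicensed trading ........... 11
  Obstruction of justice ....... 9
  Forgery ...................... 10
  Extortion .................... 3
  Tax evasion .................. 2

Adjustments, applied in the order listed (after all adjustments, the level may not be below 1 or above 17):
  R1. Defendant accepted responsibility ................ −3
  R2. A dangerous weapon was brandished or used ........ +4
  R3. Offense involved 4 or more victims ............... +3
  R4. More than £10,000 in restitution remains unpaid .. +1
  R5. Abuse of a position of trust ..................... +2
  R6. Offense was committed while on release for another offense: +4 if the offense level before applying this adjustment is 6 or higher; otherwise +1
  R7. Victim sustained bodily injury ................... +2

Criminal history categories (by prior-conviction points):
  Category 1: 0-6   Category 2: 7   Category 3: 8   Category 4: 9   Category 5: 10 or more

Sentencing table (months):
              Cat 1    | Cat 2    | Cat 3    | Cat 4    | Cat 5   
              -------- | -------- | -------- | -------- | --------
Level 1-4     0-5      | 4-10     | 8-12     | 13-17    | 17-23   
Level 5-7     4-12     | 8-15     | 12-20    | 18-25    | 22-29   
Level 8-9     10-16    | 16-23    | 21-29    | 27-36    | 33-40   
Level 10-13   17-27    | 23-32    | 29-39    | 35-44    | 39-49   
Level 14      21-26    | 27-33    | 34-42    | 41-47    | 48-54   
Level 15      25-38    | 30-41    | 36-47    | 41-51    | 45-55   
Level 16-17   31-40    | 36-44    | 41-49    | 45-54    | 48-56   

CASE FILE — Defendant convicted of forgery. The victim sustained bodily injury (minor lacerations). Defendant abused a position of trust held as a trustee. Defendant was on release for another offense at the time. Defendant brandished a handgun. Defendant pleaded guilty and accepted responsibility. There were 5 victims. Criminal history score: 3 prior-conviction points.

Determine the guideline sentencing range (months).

31-40 months

Base offense level for forgery: 10.
R1 applies: 10 − 3 = 7.
R2 applies: 7 + 4 = 11.
R3 applies: 11 + 3 = 14.
R4 does not apply.
R5 applies: 14 + 2 = 16.
R6 applies (level before this adjustment is 16 ≥ 6, so +4): 16 + 4 = 20.
R7 applies: 20 + 2 = 22.
Level 22 exceeds the maximum of 17; capped at 17.
Final offense level: 17.
Criminal history: 3 prior points → Category 1 (0-6).
Level 17 falls in the 16-17 band.
Grid: Level 16-17 × Category 1 = 31-40 months.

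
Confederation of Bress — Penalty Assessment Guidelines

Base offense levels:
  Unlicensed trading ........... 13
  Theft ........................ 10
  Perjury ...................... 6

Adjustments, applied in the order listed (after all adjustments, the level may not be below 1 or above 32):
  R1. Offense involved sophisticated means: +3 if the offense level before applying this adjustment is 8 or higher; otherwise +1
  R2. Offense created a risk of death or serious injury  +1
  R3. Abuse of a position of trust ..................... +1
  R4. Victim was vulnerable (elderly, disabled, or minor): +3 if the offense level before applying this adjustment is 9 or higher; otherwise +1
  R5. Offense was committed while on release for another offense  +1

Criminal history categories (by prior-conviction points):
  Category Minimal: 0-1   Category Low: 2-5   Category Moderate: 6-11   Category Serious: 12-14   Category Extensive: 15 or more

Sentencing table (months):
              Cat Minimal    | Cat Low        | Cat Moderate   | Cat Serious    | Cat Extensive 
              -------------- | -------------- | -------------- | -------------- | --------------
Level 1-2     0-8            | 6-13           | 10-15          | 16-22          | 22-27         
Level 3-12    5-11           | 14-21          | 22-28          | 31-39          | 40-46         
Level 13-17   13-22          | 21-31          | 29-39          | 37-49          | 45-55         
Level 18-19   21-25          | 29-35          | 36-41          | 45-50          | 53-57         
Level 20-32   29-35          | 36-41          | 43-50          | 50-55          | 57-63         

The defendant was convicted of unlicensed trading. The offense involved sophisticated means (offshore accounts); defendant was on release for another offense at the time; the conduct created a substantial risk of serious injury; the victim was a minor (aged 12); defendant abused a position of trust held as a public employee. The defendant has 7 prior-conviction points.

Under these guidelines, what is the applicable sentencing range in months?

Base offense level for unlicensed trading: 13.
R1 applies (level before this adjustment is 13 ≥ 8, so +3): 13 + 3 = 16.
R2 applies: 16 + 1 = 17.
R3 applies: 17 + 1 = 18.
R4 applies (level before this adjustment is 18 ≥ 9, so +3): 18 + 3 = 21.
R5 applies: 21 + 1 = 22.
Final offense level: 22.
Criminal history: 7 prior points → Category Moderate (6-11).
Level 22 falls in the 20-32 band.
Grid: Level 20-32 × Category Moderate = 43-50 months.

43-50 months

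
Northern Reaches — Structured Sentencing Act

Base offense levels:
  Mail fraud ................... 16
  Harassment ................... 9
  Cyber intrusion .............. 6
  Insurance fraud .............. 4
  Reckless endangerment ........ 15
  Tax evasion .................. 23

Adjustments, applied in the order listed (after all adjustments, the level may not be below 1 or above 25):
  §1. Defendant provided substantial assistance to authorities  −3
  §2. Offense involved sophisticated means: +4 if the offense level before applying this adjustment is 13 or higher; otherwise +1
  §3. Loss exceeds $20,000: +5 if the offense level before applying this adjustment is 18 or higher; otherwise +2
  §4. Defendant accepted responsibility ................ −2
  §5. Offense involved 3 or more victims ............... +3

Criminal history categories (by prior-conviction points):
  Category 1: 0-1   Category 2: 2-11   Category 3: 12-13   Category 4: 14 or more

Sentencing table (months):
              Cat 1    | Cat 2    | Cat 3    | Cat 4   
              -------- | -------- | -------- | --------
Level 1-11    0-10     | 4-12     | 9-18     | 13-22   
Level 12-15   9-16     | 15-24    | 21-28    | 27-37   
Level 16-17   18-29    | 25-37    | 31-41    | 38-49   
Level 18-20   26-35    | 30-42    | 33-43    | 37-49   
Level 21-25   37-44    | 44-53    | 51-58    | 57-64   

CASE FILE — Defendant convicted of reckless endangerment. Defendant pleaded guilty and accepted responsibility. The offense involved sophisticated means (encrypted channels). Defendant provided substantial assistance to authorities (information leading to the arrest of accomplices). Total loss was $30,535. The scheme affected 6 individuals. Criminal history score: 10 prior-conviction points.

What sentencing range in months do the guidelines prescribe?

Base offense level for reckless endangerment: 15.
§1 applies: 15 − 3 = 12.
§2 applies (level before this adjustment is 12 < 13, so +1): 12 + 1 = 13.
§3 applies (level before this adjustment is 13 < 18, so +2): 13 + 2 = 15.
§4 applies: 15 − 2 = 13.
§5 applies: 13 + 3 = 16.
Final offense level: 16.
Criminal history: 10 prior points → Category 2 (2-11).
Level 16 falls in the 16-17 band.
Grid: Level 16-17 × Category 2 = 25-37 months.

25-37 months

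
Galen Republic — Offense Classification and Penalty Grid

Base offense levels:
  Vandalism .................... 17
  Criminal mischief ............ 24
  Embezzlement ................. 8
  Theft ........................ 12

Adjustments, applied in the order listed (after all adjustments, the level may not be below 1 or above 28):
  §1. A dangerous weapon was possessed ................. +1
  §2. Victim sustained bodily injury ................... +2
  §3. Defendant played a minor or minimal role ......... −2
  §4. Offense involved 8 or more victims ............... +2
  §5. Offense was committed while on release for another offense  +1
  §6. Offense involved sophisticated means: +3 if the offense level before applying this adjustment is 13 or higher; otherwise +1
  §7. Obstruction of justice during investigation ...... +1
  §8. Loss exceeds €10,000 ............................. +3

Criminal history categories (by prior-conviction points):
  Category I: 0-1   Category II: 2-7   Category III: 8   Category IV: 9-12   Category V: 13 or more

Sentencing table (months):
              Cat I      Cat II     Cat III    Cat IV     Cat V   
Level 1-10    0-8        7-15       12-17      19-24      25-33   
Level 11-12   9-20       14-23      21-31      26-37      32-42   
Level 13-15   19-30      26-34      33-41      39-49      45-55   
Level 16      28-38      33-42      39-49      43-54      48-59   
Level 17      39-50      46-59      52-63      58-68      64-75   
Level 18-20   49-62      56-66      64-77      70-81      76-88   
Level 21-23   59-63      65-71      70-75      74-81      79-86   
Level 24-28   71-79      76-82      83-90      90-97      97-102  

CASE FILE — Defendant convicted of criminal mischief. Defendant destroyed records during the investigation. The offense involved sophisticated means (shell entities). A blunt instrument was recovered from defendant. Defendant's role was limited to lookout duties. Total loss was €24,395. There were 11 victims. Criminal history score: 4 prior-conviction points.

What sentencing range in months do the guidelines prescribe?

Base offense level for criminal mischief: 24.
§1 applies: 24 + 1 = 25.
§3 applies: 25 − 2 = 23.
§4 applies: 23 + 2 = 25.
§6 applies (level before this adjustment is 25 ≥ 13, so +3): 25 + 3 = 28.
§7 applies: 28 + 1 = 29.
§8 applies: 29 + 3 = 32.
Level 32 exceeds the maximum of 28; capped at 28.
Final offense level: 28.
Criminal history: 4 prior points → Category II (2-7).
Level 28 falls in the 24-28 band.
Grid: Level 24-28 × Category II = 76-82 months.

76-82 months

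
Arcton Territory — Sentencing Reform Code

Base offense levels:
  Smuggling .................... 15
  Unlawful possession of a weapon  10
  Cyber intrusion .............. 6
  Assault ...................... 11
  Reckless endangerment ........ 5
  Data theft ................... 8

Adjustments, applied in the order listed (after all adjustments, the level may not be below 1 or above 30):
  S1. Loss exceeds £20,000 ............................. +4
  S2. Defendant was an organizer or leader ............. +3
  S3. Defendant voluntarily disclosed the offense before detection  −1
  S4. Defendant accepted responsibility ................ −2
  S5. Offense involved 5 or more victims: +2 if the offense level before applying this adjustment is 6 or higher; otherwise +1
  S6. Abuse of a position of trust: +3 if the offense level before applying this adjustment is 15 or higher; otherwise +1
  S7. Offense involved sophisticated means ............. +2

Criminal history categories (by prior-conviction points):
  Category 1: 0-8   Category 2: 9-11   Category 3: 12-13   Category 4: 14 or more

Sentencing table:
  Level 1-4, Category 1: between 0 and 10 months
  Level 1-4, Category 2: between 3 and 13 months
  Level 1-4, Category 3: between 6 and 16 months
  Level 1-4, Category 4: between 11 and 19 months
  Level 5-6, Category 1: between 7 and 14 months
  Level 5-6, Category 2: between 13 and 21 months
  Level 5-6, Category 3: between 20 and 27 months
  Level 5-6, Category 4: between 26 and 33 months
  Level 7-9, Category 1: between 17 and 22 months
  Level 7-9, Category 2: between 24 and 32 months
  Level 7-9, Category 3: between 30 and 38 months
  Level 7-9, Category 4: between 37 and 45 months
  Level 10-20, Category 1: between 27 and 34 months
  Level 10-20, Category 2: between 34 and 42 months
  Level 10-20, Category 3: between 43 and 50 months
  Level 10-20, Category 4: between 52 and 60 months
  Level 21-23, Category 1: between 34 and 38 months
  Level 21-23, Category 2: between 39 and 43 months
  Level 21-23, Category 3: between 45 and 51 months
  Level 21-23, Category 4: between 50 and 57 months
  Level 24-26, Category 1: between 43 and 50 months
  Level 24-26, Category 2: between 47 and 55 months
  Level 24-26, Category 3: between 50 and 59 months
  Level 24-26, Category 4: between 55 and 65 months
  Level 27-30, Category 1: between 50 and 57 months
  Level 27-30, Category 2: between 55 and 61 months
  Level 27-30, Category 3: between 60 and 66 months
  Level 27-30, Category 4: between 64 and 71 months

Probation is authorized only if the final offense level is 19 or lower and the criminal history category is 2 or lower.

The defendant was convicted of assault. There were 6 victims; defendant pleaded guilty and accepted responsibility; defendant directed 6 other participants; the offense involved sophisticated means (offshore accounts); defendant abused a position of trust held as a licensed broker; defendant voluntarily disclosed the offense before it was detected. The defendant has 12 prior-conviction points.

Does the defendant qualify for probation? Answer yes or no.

Base offense level for assault: 11.
S1 does not apply.
S2 applies: 11 + 3 = 14.
S3 applies: 14 − 1 = 13.
S4 applies: 13 − 2 = 11.
S5 applies (level before this adjustment is 11 ≥ 6, so +2): 11 + 2 = 13.
S6 applies (level before this adjustment is 13 < 15, so +1): 13 + 1 = 14.
S7 applies: 14 + 2 = 16.
Final offense level: 16.
Criminal history: 12 prior points → Category 3 (12-13).
Level 16 falls in the 10-20 band.
Grid: Level 10-20 × Category 3 = 43-50 months.
Probation check: level 16 ≤ 19 and category 3 > 2 → not eligible.

No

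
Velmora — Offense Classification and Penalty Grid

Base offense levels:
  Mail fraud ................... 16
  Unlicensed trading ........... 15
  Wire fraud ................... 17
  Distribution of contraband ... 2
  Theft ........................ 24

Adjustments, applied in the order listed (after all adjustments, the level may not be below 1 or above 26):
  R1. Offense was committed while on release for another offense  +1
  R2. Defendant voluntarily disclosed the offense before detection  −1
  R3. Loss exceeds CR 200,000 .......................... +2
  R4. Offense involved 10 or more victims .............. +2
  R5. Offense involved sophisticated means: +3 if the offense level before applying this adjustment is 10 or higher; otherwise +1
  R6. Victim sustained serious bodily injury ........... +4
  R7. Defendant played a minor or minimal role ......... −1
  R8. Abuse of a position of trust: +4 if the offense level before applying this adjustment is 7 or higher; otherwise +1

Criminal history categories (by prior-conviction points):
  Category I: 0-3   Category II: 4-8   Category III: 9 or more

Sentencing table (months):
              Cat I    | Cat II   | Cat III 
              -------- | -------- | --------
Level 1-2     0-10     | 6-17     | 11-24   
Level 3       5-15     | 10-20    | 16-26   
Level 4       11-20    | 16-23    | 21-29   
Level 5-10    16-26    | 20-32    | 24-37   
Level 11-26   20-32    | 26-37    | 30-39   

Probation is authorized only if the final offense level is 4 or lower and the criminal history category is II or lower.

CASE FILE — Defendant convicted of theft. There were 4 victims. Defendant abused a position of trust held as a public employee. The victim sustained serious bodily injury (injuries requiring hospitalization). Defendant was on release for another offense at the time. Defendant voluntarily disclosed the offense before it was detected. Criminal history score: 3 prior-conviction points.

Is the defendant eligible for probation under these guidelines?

Base offense level for theft: 24.
R1 applies: 24 + 1 = 25.
R2 applies: 25 − 1 = 24.
R6 applies: 24 + 4 = 28.
R8 applies (level before this adjustment is 28 ≥ 7, so +4): 28 + 4 = 32.
Level 32 exceeds the maximum of 26; capped at 26.
Final offense level: 26.
Criminal history: 3 prior points → Category I (0-3).
Level 26 falls in the 11-26 band.
Grid: Level 11-26 × Category I = 20-32 months.
Probation check: level 26 > 4 and category I ≤ II → not eligible.

No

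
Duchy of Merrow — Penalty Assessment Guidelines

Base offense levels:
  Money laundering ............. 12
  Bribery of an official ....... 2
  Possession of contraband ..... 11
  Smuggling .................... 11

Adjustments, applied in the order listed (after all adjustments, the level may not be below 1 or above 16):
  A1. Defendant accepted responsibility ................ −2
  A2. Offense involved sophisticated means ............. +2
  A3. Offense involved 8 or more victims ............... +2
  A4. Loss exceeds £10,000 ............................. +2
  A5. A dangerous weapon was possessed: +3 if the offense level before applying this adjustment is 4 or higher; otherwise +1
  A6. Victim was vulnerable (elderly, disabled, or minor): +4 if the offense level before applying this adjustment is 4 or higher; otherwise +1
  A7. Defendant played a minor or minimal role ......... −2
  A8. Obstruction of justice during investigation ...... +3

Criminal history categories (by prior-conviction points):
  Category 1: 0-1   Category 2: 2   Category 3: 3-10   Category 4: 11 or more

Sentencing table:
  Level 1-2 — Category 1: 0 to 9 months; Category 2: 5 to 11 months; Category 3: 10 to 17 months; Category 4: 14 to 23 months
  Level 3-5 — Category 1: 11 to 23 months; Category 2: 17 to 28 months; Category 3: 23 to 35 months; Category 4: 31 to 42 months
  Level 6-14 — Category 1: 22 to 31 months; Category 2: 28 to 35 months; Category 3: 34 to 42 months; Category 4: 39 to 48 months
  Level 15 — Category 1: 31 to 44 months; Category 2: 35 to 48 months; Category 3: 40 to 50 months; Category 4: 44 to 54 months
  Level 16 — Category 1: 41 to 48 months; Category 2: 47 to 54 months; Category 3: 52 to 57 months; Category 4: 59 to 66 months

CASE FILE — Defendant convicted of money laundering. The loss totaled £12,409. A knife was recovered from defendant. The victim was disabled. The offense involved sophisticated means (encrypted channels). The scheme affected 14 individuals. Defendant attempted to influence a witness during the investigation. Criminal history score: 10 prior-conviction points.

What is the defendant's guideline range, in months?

Base offense level for money laundering: 12.
A1 does not apply.
A2 applies: 12 + 2 = 14.
A3 applies: 14 + 2 = 16.
A4 applies: 16 + 2 = 18.
A5 applies (level before this adjustment is 18 ≥ 4, so +3): 18 + 3 = 21.
A6 applies (level before this adjustment is 21 ≥ 4, so +4): 21 + 4 = 25.
A8 applies: 25 + 3 = 28.
Level 28 exceeds the maximum of 16; capped at 16.
Final offense level: 16.
Criminal history: 10 prior points → Category 3 (3-10).
Level 16 falls in the 16 band.
Grid: Level 16 × Category 3 = 52-57 months.

52-57 months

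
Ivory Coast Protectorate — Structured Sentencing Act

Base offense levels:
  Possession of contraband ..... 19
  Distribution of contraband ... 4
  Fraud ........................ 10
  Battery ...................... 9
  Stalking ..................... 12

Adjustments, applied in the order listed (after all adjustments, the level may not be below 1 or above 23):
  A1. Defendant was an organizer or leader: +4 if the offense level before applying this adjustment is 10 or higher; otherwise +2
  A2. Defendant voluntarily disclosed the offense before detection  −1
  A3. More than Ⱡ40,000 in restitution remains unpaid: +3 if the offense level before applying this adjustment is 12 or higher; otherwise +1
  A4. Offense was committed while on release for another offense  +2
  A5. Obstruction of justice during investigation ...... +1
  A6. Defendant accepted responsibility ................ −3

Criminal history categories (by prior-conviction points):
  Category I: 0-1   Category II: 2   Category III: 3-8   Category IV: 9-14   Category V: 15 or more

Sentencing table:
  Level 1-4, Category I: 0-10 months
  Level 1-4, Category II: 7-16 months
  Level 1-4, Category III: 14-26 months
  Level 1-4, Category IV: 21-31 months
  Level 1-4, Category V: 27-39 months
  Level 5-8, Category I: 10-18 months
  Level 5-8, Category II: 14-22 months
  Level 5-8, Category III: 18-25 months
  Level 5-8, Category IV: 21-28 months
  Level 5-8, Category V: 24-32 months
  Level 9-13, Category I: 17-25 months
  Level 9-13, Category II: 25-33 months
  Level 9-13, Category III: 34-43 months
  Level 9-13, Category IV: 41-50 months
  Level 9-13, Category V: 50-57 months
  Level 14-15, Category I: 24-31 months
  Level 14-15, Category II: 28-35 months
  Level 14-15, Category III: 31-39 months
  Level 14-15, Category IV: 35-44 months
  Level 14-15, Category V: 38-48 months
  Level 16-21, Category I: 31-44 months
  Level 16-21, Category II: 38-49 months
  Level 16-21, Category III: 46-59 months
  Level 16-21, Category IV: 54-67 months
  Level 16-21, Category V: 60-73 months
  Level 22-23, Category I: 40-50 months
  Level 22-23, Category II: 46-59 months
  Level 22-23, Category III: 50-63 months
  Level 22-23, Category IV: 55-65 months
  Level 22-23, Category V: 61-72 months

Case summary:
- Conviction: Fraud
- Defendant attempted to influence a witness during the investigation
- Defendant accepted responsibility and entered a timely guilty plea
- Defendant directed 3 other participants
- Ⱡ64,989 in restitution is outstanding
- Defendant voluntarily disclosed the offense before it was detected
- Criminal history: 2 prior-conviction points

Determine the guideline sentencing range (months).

28-35 months

Base offense level for fraud: 10.
A1 applies (level before this adjustment is 10 ≥ 10, so +4): 10 + 4 = 14.
A2 applies: 14 − 1 = 13.
A3 applies (level before this adjustment is 13 ≥ 12, so +3): 13 + 3 = 16.
A4 does not apply.
A5 applies: 16 + 1 = 17.
A6 applies: 17 − 3 = 14.
Final offense level: 14.
Criminal history: 2 prior points → Category II (2).
Level 14 falls in the 14-15 band.
Grid: Level 14-15 × Category II = 28-35 months.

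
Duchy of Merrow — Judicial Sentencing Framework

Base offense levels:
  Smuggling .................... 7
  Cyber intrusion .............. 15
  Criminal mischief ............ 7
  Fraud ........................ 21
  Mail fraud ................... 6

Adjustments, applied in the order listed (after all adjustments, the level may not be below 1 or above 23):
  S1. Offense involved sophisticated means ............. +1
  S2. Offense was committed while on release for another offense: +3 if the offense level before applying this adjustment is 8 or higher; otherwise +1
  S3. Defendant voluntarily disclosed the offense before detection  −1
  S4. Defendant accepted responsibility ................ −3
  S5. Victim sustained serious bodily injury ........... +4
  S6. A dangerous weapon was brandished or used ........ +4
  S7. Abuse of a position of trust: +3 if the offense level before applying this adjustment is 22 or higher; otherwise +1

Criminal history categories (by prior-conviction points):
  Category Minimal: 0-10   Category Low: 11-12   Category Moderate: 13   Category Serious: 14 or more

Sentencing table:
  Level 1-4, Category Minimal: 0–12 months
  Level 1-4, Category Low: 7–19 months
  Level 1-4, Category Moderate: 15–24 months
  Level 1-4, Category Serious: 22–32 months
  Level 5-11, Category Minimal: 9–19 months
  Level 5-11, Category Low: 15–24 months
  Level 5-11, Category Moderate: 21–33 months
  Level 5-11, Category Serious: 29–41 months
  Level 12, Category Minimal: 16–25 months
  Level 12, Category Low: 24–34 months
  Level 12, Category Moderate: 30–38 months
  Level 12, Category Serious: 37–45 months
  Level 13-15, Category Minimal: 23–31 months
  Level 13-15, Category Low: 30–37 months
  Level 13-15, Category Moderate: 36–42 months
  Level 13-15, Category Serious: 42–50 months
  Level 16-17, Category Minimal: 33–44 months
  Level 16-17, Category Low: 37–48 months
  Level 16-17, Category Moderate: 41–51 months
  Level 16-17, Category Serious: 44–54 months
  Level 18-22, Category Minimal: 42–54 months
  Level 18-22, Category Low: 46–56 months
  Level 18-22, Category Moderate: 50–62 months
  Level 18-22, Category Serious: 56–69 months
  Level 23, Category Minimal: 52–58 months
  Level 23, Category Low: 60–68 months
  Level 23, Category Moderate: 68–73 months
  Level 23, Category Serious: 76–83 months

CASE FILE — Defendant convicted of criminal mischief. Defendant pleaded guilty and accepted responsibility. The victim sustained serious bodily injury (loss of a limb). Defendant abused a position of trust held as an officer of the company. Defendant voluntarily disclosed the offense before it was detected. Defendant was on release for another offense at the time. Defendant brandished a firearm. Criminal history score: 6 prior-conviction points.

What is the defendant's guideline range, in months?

Base offense level for criminal mischief: 7.
S2 applies (level before this adjustment is 7 < 8, so +1): 7 + 1 = 8.
S3 applies: 8 − 1 = 7.
S4 applies: 7 − 3 = 4.
S5 applies: 4 + 4 = 8.
S6 applies: 8 + 4 = 12.
S7 applies (level before this adjustment is 12 < 22, so +1): 12 + 1 = 13.
Final offense level: 13.
Criminal history: 6 prior points → Category Minimal (0-10).
Level 13 falls in the 13-15 band.
Grid: Level 13-15 × Category Minimal = 23-31 months.

23-31 months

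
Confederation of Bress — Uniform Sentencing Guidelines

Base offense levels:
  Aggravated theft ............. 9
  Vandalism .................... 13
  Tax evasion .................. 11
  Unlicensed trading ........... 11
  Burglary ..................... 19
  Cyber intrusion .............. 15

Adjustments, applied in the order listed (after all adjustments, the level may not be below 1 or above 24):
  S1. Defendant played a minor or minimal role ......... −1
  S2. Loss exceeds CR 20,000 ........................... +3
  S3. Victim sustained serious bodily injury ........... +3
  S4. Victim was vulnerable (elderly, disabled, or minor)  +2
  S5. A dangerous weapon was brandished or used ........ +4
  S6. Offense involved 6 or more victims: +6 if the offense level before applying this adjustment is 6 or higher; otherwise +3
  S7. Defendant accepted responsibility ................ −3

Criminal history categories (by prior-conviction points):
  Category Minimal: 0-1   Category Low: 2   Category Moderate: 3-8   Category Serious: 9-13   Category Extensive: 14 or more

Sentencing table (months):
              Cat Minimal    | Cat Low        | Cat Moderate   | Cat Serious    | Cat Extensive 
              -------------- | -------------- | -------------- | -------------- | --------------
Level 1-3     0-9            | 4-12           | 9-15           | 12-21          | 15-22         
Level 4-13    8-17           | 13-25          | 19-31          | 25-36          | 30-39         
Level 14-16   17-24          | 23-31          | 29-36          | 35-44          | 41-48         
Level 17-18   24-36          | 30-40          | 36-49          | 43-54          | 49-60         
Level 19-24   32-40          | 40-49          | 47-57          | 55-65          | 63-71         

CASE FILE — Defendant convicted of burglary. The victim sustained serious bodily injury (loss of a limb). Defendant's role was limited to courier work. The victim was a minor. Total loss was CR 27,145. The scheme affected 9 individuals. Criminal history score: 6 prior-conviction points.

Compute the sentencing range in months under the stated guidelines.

47-57 months

Base offense level for burglary: 19.
S1 applies: 19 − 1 = 18.
S2 applies: 18 + 3 = 21.
S3 applies: 21 + 3 = 24.
S4 applies: 24 + 2 = 26.
S5 does not apply.
S6 applies (level before this adjustment is 26 ≥ 6, so +6): 26 + 6 = 32.
S7 does not apply.
Level 32 exceeds the maximum of 24; capped at 24.
Final offense level: 24.
Criminal history: 6 prior points → Category Moderate (3-8).
Level 24 falls in the 19-24 band.
Grid: Level 19-24 × Category Moderate = 47-57 months.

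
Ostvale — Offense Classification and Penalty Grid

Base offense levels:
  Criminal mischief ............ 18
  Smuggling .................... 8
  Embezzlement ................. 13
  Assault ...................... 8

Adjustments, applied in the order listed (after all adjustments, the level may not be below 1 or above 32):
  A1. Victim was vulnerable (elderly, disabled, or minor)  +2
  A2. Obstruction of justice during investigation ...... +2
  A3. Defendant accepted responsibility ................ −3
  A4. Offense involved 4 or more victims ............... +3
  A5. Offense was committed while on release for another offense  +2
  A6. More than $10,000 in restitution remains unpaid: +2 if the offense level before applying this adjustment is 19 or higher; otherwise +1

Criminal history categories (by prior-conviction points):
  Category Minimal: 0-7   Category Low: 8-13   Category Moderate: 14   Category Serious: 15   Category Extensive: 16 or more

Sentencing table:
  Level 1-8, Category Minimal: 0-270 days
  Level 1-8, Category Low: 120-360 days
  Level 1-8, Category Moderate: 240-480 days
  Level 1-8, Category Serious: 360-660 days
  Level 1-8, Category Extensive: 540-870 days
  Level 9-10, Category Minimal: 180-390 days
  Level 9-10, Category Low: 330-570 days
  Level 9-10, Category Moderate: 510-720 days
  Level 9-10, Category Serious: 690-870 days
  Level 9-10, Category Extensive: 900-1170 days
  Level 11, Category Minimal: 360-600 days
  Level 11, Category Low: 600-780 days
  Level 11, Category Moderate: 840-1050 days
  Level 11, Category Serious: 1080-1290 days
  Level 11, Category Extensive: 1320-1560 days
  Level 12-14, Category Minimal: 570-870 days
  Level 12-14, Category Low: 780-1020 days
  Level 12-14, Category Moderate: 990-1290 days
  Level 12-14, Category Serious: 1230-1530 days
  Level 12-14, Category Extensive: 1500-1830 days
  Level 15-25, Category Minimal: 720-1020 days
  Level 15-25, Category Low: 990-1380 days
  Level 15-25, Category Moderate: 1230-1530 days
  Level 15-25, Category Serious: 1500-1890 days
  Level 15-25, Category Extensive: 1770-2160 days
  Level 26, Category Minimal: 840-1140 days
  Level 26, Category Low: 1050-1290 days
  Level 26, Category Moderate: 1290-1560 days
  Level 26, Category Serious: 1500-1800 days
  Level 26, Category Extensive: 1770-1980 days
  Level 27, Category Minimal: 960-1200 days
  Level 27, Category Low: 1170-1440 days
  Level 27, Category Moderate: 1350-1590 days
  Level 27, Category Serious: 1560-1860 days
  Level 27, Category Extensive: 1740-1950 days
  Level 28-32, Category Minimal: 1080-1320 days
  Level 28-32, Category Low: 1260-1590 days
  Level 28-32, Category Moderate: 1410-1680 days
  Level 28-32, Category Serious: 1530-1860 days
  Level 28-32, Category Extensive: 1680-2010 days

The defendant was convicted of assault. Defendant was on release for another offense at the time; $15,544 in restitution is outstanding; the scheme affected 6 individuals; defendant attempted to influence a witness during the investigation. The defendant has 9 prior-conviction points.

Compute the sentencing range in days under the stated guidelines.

Base offense level for assault: 8.
A1 does not apply.
A2 applies: 8 + 2 = 10.
A3 does not apply.
A4 applies: 10 + 3 = 13.
A5 applies: 13 + 2 = 15.
A6 applies (level before this adjustment is 15 < 19, so +1): 15 + 1 = 16.
Final offense level: 16.
Criminal history: 9 prior points → Category Low (8-13).
Level 16 falls in the 15-25 band.
Grid: Level 15-25 × Category Low = 990-1380 days.

990-1380 days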